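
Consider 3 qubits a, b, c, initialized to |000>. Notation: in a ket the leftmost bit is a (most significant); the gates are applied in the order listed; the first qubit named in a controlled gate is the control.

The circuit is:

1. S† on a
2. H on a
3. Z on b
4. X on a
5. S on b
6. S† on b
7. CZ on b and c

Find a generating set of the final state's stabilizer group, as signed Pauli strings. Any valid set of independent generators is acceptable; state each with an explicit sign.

The final state is stabilized by the group generated by +XII, +IZI, +IIZ; other independent generating sets are equally valid. Key observation: steps 5-6 multiply out to the identity, so the circuit reduces to the remaining gates.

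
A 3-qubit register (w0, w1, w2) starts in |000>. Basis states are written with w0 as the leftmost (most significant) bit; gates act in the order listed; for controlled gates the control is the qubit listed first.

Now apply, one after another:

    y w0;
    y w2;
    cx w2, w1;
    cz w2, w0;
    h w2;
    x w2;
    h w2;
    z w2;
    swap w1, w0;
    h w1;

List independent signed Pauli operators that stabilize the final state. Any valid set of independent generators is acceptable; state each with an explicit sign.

The stabilizer group can be generated by -IXI, -ZII, -IIZ, among other valid generating sets. Key observation: gates 5-8 undo each other exactly, leaving only the rest of the circuit to track.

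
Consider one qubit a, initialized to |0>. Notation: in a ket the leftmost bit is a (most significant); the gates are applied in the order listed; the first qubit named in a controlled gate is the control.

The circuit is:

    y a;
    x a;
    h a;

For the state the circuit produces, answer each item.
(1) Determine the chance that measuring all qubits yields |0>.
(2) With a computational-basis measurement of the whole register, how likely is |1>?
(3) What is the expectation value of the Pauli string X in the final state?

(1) A full measurement returns |0> with probability 1/2.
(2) A full measurement returns |1> with probability 1/2.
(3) The observable X averages to 1.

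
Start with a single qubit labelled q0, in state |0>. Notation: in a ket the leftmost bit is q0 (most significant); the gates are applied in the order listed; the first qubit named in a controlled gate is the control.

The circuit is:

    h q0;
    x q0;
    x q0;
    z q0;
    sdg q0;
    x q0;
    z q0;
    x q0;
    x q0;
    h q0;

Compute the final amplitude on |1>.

|1> carries amplitude 1/2 + I/2 in the final state.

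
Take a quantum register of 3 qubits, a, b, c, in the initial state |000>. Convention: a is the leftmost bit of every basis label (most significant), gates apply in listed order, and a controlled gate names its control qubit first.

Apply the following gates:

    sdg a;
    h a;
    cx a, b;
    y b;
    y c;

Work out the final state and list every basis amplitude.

After the circuit, the state carries amplitude -sqrt(2)/2 on |011>, sqrt(2)/2 on |101>, and 0 on every other basis state.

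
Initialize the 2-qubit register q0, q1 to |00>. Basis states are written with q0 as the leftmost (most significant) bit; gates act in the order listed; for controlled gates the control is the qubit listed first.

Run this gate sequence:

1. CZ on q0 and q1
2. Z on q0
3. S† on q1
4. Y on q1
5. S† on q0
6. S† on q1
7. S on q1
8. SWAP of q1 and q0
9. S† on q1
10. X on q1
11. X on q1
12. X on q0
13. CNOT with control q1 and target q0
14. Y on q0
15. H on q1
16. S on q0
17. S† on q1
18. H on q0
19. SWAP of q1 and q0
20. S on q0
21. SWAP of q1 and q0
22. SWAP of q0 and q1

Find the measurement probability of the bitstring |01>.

A full measurement returns |01> with probability 1/4.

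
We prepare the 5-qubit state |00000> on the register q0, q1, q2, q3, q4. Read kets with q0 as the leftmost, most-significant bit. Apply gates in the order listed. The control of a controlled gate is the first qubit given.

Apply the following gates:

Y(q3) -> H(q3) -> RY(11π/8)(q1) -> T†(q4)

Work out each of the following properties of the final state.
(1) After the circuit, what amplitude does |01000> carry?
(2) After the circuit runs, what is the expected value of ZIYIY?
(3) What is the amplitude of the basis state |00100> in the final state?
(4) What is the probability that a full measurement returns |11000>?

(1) |01000> carries amplitude sqrt(2)*I*sin(5*pi/16)/2 in the final state.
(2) The observable ZIYIY averages to 0.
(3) The final state's coefficient on |00100> equals 0.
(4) A full measurement returns |11000> with probability 0.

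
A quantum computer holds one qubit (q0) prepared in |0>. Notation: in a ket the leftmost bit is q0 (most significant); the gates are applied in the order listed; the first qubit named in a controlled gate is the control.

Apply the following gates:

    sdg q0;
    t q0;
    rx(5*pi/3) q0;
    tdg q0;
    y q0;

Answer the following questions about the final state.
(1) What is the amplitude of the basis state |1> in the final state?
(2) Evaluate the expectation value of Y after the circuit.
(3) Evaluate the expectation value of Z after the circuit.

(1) The final state's coefficient on |1> equals -sqrt(3)*I/2.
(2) In the final state, Y has expectation sqrt(6)/4.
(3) In the final state, Z has expectation -1/2.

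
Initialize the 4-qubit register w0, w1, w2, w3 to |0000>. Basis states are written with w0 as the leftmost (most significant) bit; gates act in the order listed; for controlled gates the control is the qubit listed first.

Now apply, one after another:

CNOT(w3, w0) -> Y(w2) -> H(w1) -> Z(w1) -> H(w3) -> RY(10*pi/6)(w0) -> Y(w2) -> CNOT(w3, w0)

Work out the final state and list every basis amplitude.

The resulting statevector has amplitude -sqrt(3)/4 on |0000>, 1/4 on |0001>, 0 on |0010>, 0 on |0011>, sqrt(3)/4 on |0100>, -1/4 on |0101>, 0 on |0110>, 0 on |0111>, 1/4 on |1000>, -sqrt(3)/4 on |1001>, 0 on |1010>, 0 on |1011>, -1/4 on |1100>, sqrt(3)/4 on |1101>, 0 on |1110>, 0 on |1111>.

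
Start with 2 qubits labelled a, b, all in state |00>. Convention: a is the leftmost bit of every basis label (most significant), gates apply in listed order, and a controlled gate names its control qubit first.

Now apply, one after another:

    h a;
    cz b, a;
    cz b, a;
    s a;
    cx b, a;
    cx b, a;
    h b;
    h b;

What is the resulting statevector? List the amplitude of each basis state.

The resulting statevector has amplitude sqrt(2)/2 on |00>, 0 on |01>, sqrt(2)*I/2 on |10>, 0 on |11>. Key observation: the block from step 7 through step 8 cancels to the identity and can be dropped.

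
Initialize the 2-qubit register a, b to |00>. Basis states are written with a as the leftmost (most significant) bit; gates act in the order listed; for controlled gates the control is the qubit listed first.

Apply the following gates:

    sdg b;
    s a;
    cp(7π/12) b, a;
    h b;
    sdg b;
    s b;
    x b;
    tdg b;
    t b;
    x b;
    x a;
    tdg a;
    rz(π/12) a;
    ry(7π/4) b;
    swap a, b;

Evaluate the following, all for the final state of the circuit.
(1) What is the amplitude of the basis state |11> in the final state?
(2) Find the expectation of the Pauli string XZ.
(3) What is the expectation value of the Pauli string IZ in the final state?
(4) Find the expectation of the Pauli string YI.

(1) The final state's coefficient on |11> equals sqrt(2)*(-sqrt(2 - sqrt(2)) + sqrt(sqrt(2) + 2))*exp(19*I*pi/24)/4. Key observation: the block from step 7 through step 10 cancels to the identity and can be dropped.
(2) The expectation value of XZ is -sqrt(2)/2.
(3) In the final state, IZ has expectation -1.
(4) In the final state, YI has expectation 0.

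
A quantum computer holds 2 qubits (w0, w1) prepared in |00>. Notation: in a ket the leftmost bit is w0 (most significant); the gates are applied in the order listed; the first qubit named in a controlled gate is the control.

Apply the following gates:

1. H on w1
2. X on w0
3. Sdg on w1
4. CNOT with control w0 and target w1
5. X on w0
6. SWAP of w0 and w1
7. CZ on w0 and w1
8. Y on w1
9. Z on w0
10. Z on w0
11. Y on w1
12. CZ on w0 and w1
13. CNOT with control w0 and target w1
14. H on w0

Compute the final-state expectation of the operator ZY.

In the final state, ZY has expectation 1. Key observation: the block from step 7 through step 12 cancels to the identity and can be dropped.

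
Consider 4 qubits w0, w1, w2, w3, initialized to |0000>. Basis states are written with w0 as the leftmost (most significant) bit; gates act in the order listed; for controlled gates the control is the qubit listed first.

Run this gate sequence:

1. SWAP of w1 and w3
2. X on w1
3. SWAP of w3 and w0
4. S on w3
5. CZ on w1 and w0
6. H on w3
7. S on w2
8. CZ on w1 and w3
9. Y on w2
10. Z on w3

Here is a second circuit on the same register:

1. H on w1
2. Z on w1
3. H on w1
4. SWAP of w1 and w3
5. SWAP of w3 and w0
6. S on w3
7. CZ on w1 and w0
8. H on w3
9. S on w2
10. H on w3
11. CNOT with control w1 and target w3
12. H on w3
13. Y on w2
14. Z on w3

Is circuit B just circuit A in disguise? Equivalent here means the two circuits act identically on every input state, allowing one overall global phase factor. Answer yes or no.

No — the two circuits implement different unitaries, even allowing a global phase.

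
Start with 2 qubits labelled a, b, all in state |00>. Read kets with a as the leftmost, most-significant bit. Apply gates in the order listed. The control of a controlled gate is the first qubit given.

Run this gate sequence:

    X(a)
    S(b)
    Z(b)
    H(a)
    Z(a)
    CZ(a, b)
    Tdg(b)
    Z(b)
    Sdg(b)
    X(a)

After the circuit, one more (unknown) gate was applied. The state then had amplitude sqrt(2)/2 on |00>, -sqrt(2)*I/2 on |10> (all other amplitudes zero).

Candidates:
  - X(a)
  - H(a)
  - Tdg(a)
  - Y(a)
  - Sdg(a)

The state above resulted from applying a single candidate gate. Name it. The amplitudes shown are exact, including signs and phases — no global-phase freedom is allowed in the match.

The applied gate was Sdg(a).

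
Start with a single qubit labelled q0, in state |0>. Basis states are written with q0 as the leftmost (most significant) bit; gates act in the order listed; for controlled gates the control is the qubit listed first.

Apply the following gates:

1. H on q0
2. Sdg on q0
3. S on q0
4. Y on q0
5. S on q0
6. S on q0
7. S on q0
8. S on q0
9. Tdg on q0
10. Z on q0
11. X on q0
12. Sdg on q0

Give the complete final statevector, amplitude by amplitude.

The final amplitudes are -sqrt(2)*exp(I*pi/4)/2 on |0>, -sqrt(2)/2 on |1>. Key observation: the block from step 5 through step 8 cancels to the identity and can be dropped.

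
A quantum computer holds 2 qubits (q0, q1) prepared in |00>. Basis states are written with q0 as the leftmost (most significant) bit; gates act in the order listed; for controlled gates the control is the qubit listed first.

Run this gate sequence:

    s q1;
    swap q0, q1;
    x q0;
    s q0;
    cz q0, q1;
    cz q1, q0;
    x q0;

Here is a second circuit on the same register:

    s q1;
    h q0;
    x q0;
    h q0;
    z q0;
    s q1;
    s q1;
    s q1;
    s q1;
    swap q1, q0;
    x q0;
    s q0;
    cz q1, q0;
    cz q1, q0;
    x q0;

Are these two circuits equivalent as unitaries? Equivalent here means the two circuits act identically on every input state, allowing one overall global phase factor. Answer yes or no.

Yes — the two circuits implement the same unitary up to a global phase.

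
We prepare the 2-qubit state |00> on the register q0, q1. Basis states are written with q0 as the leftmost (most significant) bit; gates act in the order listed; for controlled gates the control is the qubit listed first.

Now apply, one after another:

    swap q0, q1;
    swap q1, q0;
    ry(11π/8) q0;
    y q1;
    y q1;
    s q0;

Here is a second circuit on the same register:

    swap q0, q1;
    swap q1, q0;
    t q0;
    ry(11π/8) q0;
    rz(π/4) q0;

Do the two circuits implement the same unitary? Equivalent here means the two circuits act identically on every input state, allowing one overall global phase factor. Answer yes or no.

No: there is an input state on which the two circuits produce genuinely different outputs (not merely differing by a phase).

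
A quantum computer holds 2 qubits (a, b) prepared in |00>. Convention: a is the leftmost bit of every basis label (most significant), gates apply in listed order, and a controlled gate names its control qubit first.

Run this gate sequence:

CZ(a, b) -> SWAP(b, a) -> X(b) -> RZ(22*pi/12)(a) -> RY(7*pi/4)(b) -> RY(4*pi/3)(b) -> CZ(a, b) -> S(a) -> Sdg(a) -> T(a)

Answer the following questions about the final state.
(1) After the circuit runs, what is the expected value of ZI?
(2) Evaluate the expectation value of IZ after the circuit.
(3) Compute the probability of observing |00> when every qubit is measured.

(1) The expectation value of ZI is 1. Key observation: steps 8-9 multiply out to the identity, so the circuit reduces to the remaining gates.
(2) The observable IZ averages to sqrt(2)/4 + sqrt(6)/4.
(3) The probability of measuring |00> is sqrt(2)/8 + sqrt(6)/8 + 1/2.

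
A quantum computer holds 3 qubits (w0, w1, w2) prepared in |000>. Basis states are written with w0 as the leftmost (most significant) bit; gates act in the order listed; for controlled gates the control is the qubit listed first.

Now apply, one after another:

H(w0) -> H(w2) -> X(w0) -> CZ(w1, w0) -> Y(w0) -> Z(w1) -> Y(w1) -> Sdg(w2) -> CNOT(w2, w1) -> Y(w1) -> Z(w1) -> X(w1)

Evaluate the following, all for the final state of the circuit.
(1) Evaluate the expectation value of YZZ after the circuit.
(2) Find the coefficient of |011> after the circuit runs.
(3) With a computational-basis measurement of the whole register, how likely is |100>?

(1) The expectation value of YZZ is 0.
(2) The final state's coefficient on |011> equals 0.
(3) Outcome |100> occurs with probability 0.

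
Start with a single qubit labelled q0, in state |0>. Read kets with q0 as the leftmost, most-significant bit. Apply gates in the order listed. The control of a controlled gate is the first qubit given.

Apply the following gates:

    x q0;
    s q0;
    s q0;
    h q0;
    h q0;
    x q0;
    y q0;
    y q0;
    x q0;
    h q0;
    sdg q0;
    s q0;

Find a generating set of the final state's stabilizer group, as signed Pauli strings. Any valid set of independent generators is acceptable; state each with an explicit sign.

One valid set of independent stabilizer generators is -X (any independent generating set of the same group is equally correct).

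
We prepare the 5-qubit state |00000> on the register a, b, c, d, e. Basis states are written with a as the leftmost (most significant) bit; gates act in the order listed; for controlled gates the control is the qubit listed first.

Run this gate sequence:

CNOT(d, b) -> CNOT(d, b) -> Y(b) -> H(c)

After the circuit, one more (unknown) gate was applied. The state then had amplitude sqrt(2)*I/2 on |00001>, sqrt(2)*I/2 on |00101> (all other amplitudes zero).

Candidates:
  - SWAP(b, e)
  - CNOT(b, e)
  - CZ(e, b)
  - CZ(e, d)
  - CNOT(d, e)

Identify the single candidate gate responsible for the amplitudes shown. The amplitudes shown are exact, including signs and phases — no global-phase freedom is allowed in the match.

The unique candidate consistent with the amplitudes is SWAP(b, e).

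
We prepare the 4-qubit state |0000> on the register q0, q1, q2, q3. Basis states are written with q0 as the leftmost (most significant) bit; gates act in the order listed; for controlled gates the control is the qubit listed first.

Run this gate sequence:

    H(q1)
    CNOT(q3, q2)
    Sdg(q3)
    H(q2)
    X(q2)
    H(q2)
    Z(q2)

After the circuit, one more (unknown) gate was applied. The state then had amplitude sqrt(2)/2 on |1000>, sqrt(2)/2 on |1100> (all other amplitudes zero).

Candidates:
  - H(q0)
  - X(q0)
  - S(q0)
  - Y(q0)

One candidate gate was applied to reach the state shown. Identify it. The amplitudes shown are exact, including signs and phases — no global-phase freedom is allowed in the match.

The applied gate was X(q0). Key observation: the block from step 4 through step 7 cancels to the identity and can be dropped.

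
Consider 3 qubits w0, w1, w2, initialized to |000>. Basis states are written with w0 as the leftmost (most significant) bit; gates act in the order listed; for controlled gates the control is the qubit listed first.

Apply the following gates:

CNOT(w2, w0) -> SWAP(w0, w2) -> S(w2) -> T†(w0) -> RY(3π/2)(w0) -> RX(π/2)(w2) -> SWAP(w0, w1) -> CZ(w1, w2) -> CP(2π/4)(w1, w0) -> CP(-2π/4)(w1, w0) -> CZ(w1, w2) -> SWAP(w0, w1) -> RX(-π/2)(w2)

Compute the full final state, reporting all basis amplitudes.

The final amplitudes are -sqrt(2)/2 on |000>, sqrt(2)/2 on |100>, and 0 on every other basis state. Key observation: the block from step 6 through step 13 cancels to the identity and can be dropped.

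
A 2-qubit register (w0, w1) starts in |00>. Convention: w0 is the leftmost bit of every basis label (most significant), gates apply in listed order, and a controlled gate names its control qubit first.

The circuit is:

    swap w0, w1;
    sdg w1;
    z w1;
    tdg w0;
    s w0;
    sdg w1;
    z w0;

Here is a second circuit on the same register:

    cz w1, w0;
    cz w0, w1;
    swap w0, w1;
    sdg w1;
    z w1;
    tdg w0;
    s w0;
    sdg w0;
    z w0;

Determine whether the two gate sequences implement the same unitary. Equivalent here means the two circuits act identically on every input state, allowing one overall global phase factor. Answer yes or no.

No, they are not equivalent — no single phase factor reconciles the two unitaries.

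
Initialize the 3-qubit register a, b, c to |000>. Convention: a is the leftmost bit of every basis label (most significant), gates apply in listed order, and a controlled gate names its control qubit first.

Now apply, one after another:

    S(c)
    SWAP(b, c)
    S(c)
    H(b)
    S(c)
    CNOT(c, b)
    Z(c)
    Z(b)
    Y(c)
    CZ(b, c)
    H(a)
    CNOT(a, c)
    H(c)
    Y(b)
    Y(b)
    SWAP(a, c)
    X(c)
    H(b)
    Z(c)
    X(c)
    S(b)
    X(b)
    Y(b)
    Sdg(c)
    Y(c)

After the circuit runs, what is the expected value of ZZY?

The expectation value of ZZY is 1.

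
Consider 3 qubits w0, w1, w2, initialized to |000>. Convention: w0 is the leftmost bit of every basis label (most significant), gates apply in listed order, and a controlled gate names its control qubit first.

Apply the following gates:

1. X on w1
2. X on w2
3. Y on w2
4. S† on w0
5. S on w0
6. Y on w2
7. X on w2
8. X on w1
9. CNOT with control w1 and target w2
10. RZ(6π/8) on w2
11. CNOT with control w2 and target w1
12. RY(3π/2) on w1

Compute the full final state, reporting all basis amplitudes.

The final amplitudes are sqrt(2)*exp(5*I*pi/8)/2 on |000>, -sqrt(2)*exp(5*I*pi/8)/2 on |010>, and 0 on every other basis state.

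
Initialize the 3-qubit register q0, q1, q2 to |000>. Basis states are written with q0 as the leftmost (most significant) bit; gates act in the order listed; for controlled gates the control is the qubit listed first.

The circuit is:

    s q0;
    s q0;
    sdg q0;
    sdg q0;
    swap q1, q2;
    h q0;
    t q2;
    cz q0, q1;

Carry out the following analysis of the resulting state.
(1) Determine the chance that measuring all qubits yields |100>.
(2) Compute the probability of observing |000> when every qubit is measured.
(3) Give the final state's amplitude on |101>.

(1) A full measurement returns |100> with probability 1/2. Key observation: steps 1-4 multiply out to the identity, so the circuit reduces to the remaining gates.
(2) The probability of measuring |000> is 1/2.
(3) The amplitude on |101> is 0.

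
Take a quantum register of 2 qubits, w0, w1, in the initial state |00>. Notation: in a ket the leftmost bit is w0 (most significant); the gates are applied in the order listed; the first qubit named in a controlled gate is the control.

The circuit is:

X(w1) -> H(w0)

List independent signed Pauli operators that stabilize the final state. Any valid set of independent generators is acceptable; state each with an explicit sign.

The stabilizer group can be generated by +XI, -IZ, among other valid generating sets.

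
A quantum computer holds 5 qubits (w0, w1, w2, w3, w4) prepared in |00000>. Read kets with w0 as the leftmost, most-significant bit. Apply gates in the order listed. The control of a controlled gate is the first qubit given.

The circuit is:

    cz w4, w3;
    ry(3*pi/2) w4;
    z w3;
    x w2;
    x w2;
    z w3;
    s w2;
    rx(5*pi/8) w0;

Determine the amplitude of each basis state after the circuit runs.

After the circuit, the state carries amplitude -sqrt(2)*cos(5*pi/16)/2 on |00000>, sqrt(2)*cos(5*pi/16)/2 on |00001>, sqrt(2)*I*sin(5*pi/16)/2 on |10000>, -sqrt(2)*I*sin(5*pi/16)/2 on |10001>, and 0 on every other basis state. Key observation: the block from step 3 through step 6 cancels to the identity and can be dropped.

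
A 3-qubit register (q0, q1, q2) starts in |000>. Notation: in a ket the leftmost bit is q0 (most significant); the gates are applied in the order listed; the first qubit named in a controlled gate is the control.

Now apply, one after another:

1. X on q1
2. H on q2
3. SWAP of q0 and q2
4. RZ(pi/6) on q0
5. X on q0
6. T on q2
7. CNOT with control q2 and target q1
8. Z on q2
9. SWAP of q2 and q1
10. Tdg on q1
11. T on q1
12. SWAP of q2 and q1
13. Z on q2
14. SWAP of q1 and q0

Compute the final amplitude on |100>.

|100> carries amplitude sqrt(2)*exp(I*pi/12)/2 in the final state.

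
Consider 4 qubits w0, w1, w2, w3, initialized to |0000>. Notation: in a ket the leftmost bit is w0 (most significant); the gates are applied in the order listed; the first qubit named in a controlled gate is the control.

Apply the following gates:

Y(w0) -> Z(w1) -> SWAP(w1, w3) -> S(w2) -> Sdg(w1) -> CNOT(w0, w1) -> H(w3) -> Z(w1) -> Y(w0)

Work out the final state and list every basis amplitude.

The final amplitudes are -sqrt(2)/2 on |0100>, -sqrt(2)/2 on |0101>, and 0 on every other basis state.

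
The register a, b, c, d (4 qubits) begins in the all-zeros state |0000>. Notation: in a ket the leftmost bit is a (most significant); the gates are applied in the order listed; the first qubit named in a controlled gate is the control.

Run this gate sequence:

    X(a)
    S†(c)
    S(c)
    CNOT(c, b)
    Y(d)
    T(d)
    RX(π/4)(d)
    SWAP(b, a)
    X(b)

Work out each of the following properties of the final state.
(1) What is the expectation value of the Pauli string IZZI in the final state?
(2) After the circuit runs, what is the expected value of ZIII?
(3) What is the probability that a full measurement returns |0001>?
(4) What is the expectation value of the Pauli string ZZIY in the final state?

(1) In the final state, IZZI has expectation 1.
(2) The observable ZIII averages to 1.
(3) The probability of measuring |0001> is sqrt(2)/4 + 1/2.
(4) In the final state, ZZIY has expectation sqrt(2)/2.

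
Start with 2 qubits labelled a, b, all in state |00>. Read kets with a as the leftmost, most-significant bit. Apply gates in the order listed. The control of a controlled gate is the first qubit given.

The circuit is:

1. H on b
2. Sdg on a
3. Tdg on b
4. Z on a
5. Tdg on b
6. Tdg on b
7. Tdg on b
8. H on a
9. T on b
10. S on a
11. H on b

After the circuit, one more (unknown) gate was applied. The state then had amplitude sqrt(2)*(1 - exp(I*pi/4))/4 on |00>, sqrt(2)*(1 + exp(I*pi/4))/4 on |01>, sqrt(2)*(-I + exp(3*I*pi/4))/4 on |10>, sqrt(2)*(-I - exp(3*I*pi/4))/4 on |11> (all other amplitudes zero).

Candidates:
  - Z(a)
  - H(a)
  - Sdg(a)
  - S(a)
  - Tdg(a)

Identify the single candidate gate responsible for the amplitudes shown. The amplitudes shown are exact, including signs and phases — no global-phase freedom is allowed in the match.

The unique candidate consistent with the amplitudes is Z(a).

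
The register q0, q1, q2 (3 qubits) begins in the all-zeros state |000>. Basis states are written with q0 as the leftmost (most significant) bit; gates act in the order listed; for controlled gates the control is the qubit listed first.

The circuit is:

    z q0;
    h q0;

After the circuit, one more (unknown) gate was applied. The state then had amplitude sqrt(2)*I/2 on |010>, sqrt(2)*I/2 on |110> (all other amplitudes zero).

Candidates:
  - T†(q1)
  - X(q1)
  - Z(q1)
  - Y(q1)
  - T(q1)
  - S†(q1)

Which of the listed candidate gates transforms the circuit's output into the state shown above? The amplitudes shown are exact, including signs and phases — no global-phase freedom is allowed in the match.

It was Y(q1) that produced the state shown.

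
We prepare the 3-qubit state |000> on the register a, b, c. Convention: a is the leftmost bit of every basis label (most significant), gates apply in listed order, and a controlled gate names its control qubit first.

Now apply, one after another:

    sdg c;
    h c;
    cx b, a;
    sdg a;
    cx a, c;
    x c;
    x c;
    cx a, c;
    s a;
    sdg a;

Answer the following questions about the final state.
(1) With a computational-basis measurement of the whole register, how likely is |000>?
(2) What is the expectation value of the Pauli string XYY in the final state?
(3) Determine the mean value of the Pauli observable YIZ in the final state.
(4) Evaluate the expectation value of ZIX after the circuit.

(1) A full measurement returns |000> with probability 1/2. Key observation: steps 4-9 multiply out to the identity, so the circuit reduces to the remaining gates.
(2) The observable XYY averages to 0.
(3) The expectation value of YIZ is 0.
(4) The expectation value of ZIX is 1.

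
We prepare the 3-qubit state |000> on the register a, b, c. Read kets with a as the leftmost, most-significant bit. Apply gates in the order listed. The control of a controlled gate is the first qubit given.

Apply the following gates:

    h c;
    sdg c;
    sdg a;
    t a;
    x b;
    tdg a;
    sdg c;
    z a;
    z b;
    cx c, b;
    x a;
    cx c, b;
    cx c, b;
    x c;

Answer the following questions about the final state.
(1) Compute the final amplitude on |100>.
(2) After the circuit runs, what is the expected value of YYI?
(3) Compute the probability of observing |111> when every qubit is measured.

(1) |100> carries amplitude sqrt(2)/2 in the final state. Key observation: gates 12-13 undo each other exactly, leaving only the rest of the circuit to track.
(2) In the final state, YYI has expectation 0.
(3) Outcome |111> occurs with probability 1/2.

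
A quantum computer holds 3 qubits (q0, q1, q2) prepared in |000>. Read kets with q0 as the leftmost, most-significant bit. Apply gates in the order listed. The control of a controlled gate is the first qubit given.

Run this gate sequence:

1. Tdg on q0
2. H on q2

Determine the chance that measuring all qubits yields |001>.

Outcome |001> occurs with probability 1/2.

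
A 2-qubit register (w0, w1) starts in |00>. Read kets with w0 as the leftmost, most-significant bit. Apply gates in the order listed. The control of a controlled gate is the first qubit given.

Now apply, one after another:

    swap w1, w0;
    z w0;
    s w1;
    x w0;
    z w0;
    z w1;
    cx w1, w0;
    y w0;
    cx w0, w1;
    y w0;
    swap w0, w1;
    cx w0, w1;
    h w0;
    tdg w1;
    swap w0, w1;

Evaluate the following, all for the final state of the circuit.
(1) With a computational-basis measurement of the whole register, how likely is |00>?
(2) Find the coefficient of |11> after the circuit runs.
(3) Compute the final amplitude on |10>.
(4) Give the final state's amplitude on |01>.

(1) Outcome |00> occurs with probability 0.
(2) The amplitude on |11> is sqrt(2)*exp(3*I*pi/4)/2.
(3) The final state's coefficient on |10> equals sqrt(2)*exp(3*I*pi/4)/2.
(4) The amplitude on |01> is 0.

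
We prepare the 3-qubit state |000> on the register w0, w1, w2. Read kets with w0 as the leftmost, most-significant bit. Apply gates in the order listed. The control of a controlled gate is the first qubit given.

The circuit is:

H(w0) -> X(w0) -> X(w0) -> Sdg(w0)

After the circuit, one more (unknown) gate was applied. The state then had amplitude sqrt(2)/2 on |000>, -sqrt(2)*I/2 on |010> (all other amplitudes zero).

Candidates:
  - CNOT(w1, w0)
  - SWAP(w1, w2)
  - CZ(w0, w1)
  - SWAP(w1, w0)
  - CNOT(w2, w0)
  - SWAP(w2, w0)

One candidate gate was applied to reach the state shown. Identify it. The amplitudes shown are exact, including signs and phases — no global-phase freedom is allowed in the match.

The unique candidate consistent with the amplitudes is SWAP(w1, w0). Key observation: steps 2-3 multiply out to the identity, so the circuit reduces to the remaining gates.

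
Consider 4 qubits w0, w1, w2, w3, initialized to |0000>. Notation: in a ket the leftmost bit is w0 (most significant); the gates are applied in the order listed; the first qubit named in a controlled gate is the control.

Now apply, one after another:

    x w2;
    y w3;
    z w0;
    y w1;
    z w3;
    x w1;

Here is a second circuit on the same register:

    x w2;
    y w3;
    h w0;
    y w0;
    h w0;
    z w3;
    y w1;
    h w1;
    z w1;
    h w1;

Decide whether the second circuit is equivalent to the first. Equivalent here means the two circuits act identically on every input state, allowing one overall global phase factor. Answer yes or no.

No — the two circuits implement different unitaries, even allowing a global phase.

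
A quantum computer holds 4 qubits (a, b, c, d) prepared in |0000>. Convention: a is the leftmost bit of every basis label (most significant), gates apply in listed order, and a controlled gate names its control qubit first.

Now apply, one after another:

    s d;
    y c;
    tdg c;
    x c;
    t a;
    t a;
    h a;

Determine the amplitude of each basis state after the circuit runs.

After the circuit, the state carries amplitude sqrt(2)*exp(I*pi/4)/2 on |0000>, sqrt(2)*exp(I*pi/4)/2 on |1000>, and 0 on every other basis state.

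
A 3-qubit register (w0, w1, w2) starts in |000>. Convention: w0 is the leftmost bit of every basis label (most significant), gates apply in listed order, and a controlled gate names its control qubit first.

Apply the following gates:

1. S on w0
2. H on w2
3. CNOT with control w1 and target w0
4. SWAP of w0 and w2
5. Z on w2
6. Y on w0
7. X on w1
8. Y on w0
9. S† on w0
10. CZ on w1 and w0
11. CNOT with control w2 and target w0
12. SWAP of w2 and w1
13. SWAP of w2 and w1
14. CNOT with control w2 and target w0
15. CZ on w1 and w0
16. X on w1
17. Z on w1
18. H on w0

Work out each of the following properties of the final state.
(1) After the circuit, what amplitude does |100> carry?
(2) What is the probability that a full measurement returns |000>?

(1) The final state's coefficient on |100> equals 1/2 + I/2. Key observation: the block from step 10 through step 15 cancels to the identity and can be dropped.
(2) The probability of measuring |000> is 1/2.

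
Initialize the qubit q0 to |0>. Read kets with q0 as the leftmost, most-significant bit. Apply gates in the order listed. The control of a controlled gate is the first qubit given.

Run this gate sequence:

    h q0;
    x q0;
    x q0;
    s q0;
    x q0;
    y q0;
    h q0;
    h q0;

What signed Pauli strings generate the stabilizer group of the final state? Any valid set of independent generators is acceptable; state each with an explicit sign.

The stabilizer group can be generated by -Y, among other valid generating sets. Key observation: the block from step 2 through step 3 cancels to the identity and can be dropped.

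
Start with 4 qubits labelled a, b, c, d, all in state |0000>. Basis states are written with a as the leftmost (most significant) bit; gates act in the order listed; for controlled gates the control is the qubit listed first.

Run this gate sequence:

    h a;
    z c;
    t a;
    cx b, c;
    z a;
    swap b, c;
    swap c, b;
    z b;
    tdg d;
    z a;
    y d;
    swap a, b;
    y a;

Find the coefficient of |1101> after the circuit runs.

The final state's coefficient on |1101> equals -sqrt(2)*exp(I*pi/4)/2.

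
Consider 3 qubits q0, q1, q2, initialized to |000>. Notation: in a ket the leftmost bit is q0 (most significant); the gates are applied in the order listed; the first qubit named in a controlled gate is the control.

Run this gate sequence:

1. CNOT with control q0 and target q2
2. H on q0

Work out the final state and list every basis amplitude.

The resulting statevector has amplitude sqrt(2)/2 on |000>, sqrt(2)/2 on |100>, and 0 on every other basis state.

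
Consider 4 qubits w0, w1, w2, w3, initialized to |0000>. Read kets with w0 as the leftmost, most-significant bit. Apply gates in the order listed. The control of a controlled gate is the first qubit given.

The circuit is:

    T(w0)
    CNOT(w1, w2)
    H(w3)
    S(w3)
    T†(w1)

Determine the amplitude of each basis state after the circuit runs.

The final amplitudes are sqrt(2)/2 on |0000>, sqrt(2)*I/2 on |0001>, and 0 on every other basis state.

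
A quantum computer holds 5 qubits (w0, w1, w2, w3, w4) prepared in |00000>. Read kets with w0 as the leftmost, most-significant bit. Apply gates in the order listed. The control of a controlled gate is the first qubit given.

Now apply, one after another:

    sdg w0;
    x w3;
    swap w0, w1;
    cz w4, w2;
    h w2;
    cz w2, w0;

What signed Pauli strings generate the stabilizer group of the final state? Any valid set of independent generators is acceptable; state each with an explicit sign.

The stabilizer group can be generated by +IIXII, +ZIIII, +IZIII, -IIIZI, +IIIIZ, among other valid generating sets.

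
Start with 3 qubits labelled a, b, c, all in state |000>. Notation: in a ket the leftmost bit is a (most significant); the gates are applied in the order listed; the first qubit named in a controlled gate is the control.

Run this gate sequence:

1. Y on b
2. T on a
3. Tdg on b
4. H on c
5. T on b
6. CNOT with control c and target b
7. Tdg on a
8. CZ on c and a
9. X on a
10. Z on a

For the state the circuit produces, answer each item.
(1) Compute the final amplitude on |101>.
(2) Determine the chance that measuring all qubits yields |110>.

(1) The final state's coefficient on |101> equals -sqrt(2)*I/2.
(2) The probability of measuring |110> is 1/2.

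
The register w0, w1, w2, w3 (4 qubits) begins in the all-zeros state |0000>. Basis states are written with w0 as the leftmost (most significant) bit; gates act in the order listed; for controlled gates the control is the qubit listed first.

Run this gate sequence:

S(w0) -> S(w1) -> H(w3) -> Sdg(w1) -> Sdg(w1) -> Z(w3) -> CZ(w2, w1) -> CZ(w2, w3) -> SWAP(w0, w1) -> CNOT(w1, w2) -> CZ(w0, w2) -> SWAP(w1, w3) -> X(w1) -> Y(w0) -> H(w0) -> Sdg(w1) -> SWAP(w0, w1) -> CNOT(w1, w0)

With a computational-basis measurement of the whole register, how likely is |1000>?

The probability of measuring |1000> is 1/4.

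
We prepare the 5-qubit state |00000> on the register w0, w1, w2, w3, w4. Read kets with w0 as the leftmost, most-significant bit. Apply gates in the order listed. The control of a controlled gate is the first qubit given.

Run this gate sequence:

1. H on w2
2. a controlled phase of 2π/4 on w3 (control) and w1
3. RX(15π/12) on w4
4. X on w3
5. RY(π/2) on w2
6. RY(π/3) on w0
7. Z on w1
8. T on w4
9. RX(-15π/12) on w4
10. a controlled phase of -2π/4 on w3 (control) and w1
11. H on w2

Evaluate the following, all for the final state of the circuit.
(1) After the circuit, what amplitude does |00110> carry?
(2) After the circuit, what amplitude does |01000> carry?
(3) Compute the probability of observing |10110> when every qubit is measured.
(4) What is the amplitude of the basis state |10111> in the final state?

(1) The final state's coefficient on |00110> equals -sqrt(6)/8 + sqrt(3)/8 - sqrt(6)*exp(I*pi/4)/8 - sqrt(3)*exp(I*pi/4)/8.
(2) The amplitude on |01000> is 0.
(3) The probability of measuring |10110> is sqrt(2)/64 + 3/32.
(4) The final state's coefficient on |10111> equals -exp(3*I*pi/4)/8 + I/8.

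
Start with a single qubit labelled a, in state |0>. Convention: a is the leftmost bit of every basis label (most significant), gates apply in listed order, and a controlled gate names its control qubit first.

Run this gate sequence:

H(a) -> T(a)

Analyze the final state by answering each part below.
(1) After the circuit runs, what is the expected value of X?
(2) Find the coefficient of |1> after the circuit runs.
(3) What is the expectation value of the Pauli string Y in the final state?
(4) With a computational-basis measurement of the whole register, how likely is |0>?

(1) The expectation value of X is sqrt(2)/2.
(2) |1> carries amplitude sqrt(2)*exp(I*pi/4)/2 in the final state.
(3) In the final state, Y has expectation sqrt(2)/2.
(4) Outcome |0> occurs with probability 1/2.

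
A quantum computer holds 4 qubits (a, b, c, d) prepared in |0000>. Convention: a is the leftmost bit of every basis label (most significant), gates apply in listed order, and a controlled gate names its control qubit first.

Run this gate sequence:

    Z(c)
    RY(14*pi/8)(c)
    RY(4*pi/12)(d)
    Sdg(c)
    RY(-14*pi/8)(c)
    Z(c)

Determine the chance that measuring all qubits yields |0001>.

The probability of measuring |0001> is 3/16.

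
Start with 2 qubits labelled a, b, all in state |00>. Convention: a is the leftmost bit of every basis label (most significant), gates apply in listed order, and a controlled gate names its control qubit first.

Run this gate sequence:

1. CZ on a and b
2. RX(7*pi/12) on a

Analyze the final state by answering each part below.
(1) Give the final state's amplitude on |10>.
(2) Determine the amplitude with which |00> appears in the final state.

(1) |10> carries amplitude -I*sqrt(sqrt(2) + 2)/4 - I*sqrt(6 - 3*sqrt(2))/4 in the final state.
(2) The final state's coefficient on |00> equals -sqrt(2 - sqrt(2))/4 + sqrt(3*sqrt(2) + 6)/4.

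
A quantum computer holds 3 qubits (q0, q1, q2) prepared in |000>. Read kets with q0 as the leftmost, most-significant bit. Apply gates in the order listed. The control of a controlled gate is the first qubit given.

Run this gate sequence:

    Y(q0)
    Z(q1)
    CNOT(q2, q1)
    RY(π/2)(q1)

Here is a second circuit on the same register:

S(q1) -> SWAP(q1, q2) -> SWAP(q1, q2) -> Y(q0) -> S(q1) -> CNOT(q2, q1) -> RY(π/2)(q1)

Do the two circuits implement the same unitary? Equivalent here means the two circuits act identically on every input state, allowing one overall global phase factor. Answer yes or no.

Yes, they are equivalent — the unitaries differ by at most a global phase.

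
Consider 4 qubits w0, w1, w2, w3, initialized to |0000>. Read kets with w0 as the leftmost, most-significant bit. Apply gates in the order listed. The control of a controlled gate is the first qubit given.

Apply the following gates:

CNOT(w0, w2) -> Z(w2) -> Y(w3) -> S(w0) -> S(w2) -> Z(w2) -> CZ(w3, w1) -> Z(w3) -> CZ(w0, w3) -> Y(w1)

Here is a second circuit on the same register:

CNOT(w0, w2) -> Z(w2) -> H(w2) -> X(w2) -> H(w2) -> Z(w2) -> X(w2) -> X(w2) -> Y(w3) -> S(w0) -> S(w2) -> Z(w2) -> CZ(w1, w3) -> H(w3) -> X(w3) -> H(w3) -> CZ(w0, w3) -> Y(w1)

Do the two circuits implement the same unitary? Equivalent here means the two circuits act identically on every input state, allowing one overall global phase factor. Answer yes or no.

Yes, they are equivalent — the unitaries differ by at most a global phase.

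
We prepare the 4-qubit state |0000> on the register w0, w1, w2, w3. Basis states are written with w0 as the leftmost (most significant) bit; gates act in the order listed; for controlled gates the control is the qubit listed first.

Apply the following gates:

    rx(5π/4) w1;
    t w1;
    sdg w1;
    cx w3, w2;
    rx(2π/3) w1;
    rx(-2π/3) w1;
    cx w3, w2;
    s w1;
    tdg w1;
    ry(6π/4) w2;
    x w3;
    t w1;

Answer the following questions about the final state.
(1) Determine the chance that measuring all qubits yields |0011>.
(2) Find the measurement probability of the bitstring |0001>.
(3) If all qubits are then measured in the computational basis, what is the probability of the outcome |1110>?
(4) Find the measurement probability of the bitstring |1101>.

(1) Outcome |0011> occurs with probability 1/4 - sqrt(2)/8. Key observation: the block from step 2 through step 9 cancels to the identity and can be dropped.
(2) A full measurement returns |0001> with probability 1/4 - sqrt(2)/8.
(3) Outcome |1110> occurs with probability 0.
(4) A full measurement returns |1101> with probability 0.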